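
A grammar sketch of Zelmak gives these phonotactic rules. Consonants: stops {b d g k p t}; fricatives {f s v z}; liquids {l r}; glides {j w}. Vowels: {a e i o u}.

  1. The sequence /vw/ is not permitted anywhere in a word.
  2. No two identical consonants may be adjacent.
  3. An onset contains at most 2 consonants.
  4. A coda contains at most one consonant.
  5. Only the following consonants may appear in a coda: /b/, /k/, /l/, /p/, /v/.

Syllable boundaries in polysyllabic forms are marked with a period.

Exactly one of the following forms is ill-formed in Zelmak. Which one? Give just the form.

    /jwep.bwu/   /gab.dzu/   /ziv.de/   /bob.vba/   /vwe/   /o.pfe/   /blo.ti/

/vwe/

/jwep.bwu/ — σ1 onset /jw/ (2C), coda /p/ ok; σ2 onset /bw/ (2C), coda /∅/ ok → well-formed
/gab.dzu/ — σ1 onset /g/, coda /b/ ok; σ2 onset /dz/ (2C), coda /∅/ ok → well-formed
/ziv.de/ — σ1 onset /z/, coda /v/ ok; σ2 onset /d/, coda /∅/ ok → well-formed
/bob.vba/ — σ1 onset /b/, coda /b/ ok; σ2 onset /vb/ (2C), coda /∅/ ok → well-formed
/vwe/ — violates constraint 1: contains banned sequence /vw/ → ill-formed
/o.pfe/ — σ1 onset /∅/, coda /∅/ ok; σ2 onset /pf/ (2C), coda /∅/ ok → well-formed
/blo.ti/ — σ1 onset /bl/ (2C), coda /∅/ ok; σ2 onset /t/, coda /∅/ ok → well-formed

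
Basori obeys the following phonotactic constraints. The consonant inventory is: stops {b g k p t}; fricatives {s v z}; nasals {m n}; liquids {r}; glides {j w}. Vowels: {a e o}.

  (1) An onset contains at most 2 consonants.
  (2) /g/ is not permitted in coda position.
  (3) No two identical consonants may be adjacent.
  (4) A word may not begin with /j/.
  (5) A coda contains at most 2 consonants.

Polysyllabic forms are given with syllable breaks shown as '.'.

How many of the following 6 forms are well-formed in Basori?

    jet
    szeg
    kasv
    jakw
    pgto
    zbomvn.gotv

1

jet — violates constraint 4: word begins with /j/ → ill-formed
szeg — violates constraint 2: syllable 1 coda contains /g/ → ill-formed
kasv — σ1 onset /k/, coda /sv/ (2C) ok → well-formed
jakw — violates constraint 4: word begins with /j/ → ill-formed
pgto — violates constraint 1: syllable 1 onset /pgt/ has 3 consonants (> 2) → ill-formed
zbomvn.gotv — violates constraint 5: syllable 1 coda /mvn/ has 3 consonants (> 2) → ill-formed
Well-formed: kasv → 1.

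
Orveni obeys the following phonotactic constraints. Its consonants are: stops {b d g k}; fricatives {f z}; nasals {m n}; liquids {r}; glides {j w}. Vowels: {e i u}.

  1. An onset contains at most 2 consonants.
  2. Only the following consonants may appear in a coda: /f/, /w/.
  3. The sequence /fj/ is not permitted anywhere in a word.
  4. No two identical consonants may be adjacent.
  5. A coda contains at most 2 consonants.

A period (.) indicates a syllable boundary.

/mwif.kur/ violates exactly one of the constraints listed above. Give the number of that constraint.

/mwif.kur/: syllable 2 coda contains /r/, which is not a licensed coda consonant.
This is a violation of constraint 2: "Only the following consonants may appear in a coda: /f/, /w/."
The remaining constraints (1, 3, 4, 5) are satisfied.

2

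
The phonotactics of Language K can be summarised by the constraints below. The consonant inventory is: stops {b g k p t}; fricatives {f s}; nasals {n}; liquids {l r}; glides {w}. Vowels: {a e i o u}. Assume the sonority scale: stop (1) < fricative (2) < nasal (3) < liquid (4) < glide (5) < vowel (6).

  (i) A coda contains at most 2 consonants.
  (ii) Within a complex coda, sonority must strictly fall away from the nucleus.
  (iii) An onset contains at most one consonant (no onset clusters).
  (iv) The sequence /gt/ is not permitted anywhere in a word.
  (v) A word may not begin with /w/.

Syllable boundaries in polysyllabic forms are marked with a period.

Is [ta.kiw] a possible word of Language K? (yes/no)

[ta.kiw] — σ1 onset /t/, coda /∅/ ok; σ2 onset /k/, coda /w/ ok → phonotactically legal

yes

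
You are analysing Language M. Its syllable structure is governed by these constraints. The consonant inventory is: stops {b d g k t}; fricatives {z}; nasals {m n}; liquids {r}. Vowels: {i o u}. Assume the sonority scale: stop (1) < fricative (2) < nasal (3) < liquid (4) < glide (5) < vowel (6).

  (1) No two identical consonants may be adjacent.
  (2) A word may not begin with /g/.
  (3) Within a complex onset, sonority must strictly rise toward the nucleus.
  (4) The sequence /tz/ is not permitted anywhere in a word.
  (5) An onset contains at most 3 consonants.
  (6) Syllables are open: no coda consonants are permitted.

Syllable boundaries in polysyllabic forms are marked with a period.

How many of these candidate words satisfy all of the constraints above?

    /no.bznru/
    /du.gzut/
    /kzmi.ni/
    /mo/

2

/no.bznru/ — violates constraint 5: syllable 2 onset /bznr/ has 4 consonants (> 3) → not permitted
/du.gzut/ — violates constraint 6: syllable 2 coda /t/ has 1 consonant (> 0) → not permitted
/kzmi.ni/ — σ1 onset /kzm/ (1→2→3 rises), coda /∅/ ok; σ2 onset /n/, coda /∅/ ok → permitted
/mo/ — σ1 onset /m/, coda /∅/ ok → permitted
Permitted: /kzmi.ni/, /mo/ → 2.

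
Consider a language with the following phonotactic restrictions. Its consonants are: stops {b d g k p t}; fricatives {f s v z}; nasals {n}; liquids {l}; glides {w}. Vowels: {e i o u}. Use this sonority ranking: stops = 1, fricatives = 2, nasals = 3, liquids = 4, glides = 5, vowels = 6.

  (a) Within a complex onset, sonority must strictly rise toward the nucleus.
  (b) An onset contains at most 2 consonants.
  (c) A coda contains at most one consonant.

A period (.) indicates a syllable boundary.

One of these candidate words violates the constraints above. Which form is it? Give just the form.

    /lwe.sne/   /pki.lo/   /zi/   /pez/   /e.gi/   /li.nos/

/lwe.sne/ — σ1 onset /lw/ (4→5 rises), coda /∅/ ok; σ2 onset /sn/ (2→3 rises), coda /∅/ ok → permitted
/pki.lo/ — violates constraint (a): syllable 1 onset /pk/: /p/ (stop, 1) → /k/ (stop, 1) does not rise → not permitted
/zi/ — σ1 onset /z/, coda /∅/ ok → permitted
/pez/ — σ1 onset /p/, coda /z/ ok → permitted
/e.gi/ — σ1 onset /∅/, coda /∅/ ok; σ2 onset /g/, coda /∅/ ok → permitted
/li.nos/ — σ1 onset /l/, coda /∅/ ok; σ2 onset /n/, coda /s/ ok → permitted

/pki.lo/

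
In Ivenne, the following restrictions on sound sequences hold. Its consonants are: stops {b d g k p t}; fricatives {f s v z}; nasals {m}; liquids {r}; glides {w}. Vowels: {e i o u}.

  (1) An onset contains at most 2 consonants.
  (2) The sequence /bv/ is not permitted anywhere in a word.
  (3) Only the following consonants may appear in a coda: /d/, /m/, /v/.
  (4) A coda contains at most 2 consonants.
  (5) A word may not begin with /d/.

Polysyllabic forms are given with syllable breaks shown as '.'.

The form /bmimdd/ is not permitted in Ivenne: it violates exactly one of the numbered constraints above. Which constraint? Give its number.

4

/bmimdd/: syllable 1 coda /mdd/ has 3 consonants (> 2).
This is a violation of constraint 4: "A coda contains at most 2 consonants."
The remaining constraints (1, 2, 3, 5) are satisfied.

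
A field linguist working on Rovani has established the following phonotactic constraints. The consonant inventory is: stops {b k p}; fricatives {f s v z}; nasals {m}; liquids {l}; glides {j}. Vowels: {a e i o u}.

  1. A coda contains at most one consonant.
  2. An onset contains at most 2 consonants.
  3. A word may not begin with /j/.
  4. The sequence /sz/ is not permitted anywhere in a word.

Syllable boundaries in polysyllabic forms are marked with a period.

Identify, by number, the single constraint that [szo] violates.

4

[szo]: contains banned sequence /sz/.
This is a violation of constraint 4: "The sequence /sz/ is not permitted anywhere in a word."
The remaining constraints (1, 2, 3) are satisfied.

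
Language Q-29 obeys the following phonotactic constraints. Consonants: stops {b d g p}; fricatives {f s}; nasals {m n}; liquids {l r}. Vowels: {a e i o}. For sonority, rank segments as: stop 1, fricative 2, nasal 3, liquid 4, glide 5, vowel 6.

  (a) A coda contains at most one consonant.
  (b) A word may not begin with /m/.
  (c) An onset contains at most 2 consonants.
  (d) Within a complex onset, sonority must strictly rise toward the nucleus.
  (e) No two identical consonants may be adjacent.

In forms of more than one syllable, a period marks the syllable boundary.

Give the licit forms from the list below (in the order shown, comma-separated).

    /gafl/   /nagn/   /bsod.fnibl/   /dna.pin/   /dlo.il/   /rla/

/dna.pin/, /dlo.il/

/gafl/ — violates constraint (a): syllable 1 coda /fl/ has 2 consonants (> 1) → illicit
/nagn/ — violates constraint (a): syllable 1 coda /gn/ has 2 consonants (> 1) → illicit
/bsod.fnibl/ — violates constraint (a): syllable 2 coda /bl/ has 2 consonants (> 1) → illicit
/dna.pin/ — σ1 onset /dn/ (1→3 rises), coda /∅/ ok; σ2 onset /p/, coda /n/ ok → licit
/dlo.il/ — σ1 onset /dl/ (1→4 rises), coda /∅/ ok; σ2 onset /∅/, coda /l/ ok → licit
/rla/ — violates constraint (d): syllable 1 onset /rl/: /r/ (liquid, 4) → /l/ (liquid, 4) does not rise → illicit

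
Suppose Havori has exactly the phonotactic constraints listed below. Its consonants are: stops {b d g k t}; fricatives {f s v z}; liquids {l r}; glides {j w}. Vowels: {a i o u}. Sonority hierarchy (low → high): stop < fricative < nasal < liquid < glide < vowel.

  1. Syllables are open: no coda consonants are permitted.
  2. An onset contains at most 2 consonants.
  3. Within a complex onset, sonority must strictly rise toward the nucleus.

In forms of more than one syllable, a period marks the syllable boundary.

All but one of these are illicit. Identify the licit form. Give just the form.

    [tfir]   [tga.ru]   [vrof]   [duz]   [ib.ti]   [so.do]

[so.do]

[tfir] — violates constraint 1: syllable 1 coda /r/ has 1 consonant (> 0) → illicit
[tga.ru] — violates constraint 3: syllable 1 onset /tg/: /t/ (stop, 1) → /g/ (stop, 1) does not rise → illicit
[vrof] — violates constraint 1: syllable 1 coda /f/ has 1 consonant (> 0) → illicit
[duz] — violates constraint 1: syllable 1 coda /z/ has 1 consonant (> 0) → illicit
[ib.ti] — violates constraint 1: syllable 1 coda /b/ has 1 consonant (> 0) → illicit
[so.do] — σ1 onset /s/, coda /∅/ ok; σ2 onset /d/, coda /∅/ ok → licit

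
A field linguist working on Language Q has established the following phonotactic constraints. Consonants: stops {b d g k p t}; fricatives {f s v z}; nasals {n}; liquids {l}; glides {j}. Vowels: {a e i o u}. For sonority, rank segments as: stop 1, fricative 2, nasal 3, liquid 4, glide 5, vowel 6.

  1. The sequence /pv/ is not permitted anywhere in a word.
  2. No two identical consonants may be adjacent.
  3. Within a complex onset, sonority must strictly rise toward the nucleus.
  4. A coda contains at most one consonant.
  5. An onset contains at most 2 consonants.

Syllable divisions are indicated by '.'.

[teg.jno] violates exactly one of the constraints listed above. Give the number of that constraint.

3

[teg.jno]: syllable 2 onset /jn/: /j/ (glide, 5) → /n/ (nasal, 3) does not rise.
This is a violation of constraint 3: "Within a complex onset, sonority must strictly rise toward the nucleus."
The remaining constraints (1, 2, 4, 5) are satisfied.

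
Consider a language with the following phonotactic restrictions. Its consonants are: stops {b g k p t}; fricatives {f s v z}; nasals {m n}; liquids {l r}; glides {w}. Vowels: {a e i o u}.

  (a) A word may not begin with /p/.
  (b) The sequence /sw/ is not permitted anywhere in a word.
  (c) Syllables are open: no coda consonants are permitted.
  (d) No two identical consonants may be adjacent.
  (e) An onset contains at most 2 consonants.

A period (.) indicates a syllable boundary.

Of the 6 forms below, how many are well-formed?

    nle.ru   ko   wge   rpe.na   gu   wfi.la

6

nle.ru — σ1 onset /nl/ (2C), coda /∅/ ok; σ2 onset /r/, coda /∅/ ok → well-formed
ko — σ1 onset /k/, coda /∅/ ok → well-formed
wge — σ1 onset /wg/ (2C), coda /∅/ ok → well-formed
rpe.na — σ1 onset /rp/ (2C), coda /∅/ ok; σ2 onset /n/, coda /∅/ ok → well-formed
gu — σ1 onset /g/, coda /∅/ ok → well-formed
wfi.la — σ1 onset /wf/ (2C), coda /∅/ ok; σ2 onset /l/, coda /∅/ ok → well-formed
Well-formed: nle.ru, ko, wge, rpe.na, gu, wfi.la → 6.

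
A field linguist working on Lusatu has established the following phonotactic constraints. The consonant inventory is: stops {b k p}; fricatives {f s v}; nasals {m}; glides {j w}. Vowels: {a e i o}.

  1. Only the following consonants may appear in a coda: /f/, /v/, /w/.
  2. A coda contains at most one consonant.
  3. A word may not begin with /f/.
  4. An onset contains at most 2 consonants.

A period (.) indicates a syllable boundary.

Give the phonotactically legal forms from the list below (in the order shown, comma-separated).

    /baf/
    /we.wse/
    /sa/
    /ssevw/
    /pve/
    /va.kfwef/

/baf/ — σ1 onset /b/, coda /f/ ok → phonotactically legal
/we.wse/ — σ1 onset /w/, coda /∅/ ok; σ2 onset /ws/ (2C), coda /∅/ ok → phonotactically legal
/sa/ — σ1 onset /s/, coda /∅/ ok → phonotactically legal
/ssevw/ — violates constraint 2: syllable 1 coda /vw/ has 2 consonants (> 1) → phonotactically illegal
/pve/ — σ1 onset /pv/ (2C), coda /∅/ ok → phonotactically legal
/va.kfwef/ — violates constraint 4: syllable 2 onset /kfw/ has 3 consonants (> 2) → phonotactically illegal

/baf/, /we.wse/, /sa/, /pve/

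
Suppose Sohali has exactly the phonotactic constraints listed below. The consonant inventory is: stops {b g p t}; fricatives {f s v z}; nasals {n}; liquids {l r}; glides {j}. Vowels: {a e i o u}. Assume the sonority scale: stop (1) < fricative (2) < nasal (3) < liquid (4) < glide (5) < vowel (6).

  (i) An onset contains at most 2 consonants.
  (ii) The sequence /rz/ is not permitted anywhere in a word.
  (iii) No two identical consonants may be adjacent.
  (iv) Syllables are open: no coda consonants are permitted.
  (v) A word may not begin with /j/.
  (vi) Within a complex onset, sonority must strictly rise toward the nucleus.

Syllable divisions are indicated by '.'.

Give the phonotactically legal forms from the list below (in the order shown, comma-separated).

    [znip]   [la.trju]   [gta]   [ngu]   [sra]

[znip] — violates constraint (iv): syllable 1 coda /p/ has 1 consonant (> 0) → phonotactically illegal
[la.trju] — violates constraint (i): syllable 2 onset /trj/ has 3 consonants (> 2) → phonotactically illegal
[gta] — violates constraint (vi): syllable 1 onset /gt/: /g/ (stop, 1) → /t/ (stop, 1) does not rise → phonotactically illegal
[ngu] — violates constraint (vi): syllable 1 onset /ng/: /n/ (nasal, 3) → /g/ (stop, 1) does not rise → phonotactically illegal
[sra] — σ1 onset /sr/ (2→4 rises), coda /∅/ ok → phonotactically legal

[sra]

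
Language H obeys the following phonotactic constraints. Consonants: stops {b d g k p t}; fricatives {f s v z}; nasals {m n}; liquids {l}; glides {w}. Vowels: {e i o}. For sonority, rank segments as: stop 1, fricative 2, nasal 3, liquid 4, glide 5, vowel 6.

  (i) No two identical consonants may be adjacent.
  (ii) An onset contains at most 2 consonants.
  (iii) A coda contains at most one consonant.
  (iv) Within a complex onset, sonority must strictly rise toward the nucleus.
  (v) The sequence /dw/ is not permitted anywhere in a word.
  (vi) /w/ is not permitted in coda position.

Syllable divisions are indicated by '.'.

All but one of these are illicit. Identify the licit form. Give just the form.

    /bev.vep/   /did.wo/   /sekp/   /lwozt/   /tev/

/tev/

/bev.vep/ — violates constraint (i): adjacent identical consonants /vv/ → illicit
/did.wo/ — violates constraint (v): contains banned sequence /dw/ → illicit
/sekp/ — violates constraint (iii): syllable 1 coda /kp/ has 2 consonants (> 1) → illicit
/lwozt/ — violates constraint (iii): syllable 1 coda /zt/ has 2 consonants (> 1) → illicit
/tev/ — σ1 onset /t/, coda /v/ ok → licit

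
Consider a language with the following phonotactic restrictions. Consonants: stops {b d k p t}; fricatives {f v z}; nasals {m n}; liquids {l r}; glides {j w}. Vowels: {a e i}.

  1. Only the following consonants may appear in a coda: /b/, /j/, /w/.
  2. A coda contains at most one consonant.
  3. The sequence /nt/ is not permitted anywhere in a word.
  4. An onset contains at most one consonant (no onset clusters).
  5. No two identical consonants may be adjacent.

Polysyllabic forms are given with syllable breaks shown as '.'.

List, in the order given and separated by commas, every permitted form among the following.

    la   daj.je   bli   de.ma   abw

la, de.ma

la — σ1 onset /l/, coda /∅/ ok → permitted
daj.je — violates constraint 5: adjacent identical consonants /jj/ → not permitted
bli — violates constraint 4: syllable 1 onset /bl/ has 2 consonants (> 1) → not permitted
de.ma — σ1 onset /d/, coda /∅/ ok; σ2 onset /m/, coda /∅/ ok → permitted
abw — violates constraint 2: syllable 1 coda /bw/ has 2 consonants (> 1) → not permitted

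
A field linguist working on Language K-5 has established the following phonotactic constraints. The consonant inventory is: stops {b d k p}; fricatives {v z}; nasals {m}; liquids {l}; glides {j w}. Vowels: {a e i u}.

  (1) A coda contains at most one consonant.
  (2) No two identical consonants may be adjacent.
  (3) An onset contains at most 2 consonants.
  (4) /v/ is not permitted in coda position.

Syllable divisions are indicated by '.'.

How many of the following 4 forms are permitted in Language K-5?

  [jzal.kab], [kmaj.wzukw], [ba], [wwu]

[jzal.kab] — σ1 onset /jz/ (2C), coda /l/ ok; σ2 onset /k/, coda /b/ ok → permitted
[kmaj.wzukw] — violates constraint 1: syllable 2 coda /kw/ has 2 consonants (> 1) → not permitted
[ba] — σ1 onset /b/, coda /∅/ ok → permitted
[wwu] — violates constraint 2: adjacent identical consonants /ww/ → not permitted
Permitted: [jzal.kab], [ba] → 2.

2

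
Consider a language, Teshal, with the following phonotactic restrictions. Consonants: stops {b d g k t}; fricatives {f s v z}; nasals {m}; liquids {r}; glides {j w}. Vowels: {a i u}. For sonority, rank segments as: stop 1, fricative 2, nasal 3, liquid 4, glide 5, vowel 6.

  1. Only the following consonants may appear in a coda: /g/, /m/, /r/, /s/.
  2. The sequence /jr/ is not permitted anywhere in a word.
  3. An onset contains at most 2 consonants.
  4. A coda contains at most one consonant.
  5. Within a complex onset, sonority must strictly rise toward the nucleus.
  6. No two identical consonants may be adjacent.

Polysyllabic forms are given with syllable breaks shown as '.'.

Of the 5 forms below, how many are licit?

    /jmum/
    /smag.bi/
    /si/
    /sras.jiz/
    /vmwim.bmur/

2

/jmum/ — violates constraint 5: syllable 1 onset /jm/: /j/ (glide, 5) → /m/ (nasal, 3) does not rise → illicit
/smag.bi/ — σ1 onset /sm/ (2→3 rises), coda /g/ ok; σ2 onset /b/, coda /∅/ ok → licit
/si/ — σ1 onset /s/, coda /∅/ ok → licit
/sras.jiz/ — violates constraint 1: syllable 2 coda contains /z/, which is not a licensed coda consonant → illicit
/vmwim.bmur/ — violates constraint 3: syllable 1 onset /vmw/ has 3 consonants (> 2) → illicit
Licit: /smag.bi/, /si/ → 2.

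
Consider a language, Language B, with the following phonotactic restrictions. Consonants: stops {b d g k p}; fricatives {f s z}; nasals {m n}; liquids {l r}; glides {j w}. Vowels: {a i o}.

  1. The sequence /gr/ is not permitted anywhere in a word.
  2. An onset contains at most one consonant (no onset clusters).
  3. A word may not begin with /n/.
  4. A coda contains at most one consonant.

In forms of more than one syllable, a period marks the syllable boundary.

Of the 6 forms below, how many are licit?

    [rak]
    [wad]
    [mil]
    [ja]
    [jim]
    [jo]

6

[rak] — σ1 onset /r/, coda /k/ ok → licit
[wad] — σ1 onset /w/, coda /d/ ok → licit
[mil] — σ1 onset /m/, coda /l/ ok → licit
[ja] — σ1 onset /j/, coda /∅/ ok → licit
[jim] — σ1 onset /j/, coda /m/ ok → licit
[jo] — σ1 onset /j/, coda /∅/ ok → licit
Licit: [rak], [wad], [mil], [ja], [jim], [jo] → 6.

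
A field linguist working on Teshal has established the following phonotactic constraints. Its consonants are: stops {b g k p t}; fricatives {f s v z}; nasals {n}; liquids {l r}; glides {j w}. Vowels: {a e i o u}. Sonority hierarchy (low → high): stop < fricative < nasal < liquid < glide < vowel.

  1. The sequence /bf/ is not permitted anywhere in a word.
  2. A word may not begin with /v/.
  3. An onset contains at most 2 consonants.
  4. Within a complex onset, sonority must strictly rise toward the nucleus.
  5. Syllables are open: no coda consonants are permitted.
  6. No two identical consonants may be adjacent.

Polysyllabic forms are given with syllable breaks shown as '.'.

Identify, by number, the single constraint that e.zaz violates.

e.zaz: syllable 2 coda /z/ has 1 consonant (> 0).
This is a violation of constraint 5: "Syllables are open: no coda consonants are permitted."
The remaining constraints (1, 2, 3, 4, 6) are satisfied.

5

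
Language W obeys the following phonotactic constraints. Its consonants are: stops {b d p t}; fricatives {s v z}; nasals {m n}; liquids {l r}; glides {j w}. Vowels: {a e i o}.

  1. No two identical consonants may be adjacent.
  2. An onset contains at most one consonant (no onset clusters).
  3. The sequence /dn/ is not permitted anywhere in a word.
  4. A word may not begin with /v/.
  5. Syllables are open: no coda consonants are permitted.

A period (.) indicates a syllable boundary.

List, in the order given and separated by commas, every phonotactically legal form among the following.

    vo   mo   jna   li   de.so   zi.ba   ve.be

mo, li, de.so, zi.ba

vo — violates constraint 4: word begins with /v/ → phonotactically illegal
mo — σ1 onset /m/, coda /∅/ ok → phonotactically legal
jna — violates constraint 2: syllable 1 onset /jn/ has 2 consonants (> 1) → phonotactically illegal
li — σ1 onset /l/, coda /∅/ ok → phonotactically legal
de.so — σ1 onset /d/, coda /∅/ ok; σ2 onset /s/, coda /∅/ ok → phonotactically legal
zi.ba — σ1 onset /z/, coda /∅/ ok; σ2 onset /b/, coda /∅/ ok → phonotactically legal
ve.be — violates constraint 4: word begins with /v/ → phonotactically illegal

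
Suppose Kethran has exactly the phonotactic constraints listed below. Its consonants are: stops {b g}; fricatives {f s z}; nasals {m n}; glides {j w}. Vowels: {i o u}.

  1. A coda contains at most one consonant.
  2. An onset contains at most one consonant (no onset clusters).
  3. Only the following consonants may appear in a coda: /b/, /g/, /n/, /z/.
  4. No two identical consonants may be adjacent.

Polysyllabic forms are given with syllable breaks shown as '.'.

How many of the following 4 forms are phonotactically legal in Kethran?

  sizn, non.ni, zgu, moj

0

sizn — violates constraint 1: syllable 1 coda /zn/ has 2 consonants (> 1) → phonotactically illegal
non.ni — violates constraint 4: adjacent identical consonants /nn/ → phonotactically illegal
zgu — violates constraint 2: syllable 1 onset /zg/ has 2 consonants (> 1) → phonotactically illegal
moj — violates constraint 3: syllable 1 coda contains /j/, which is not a licensed coda consonant → phonotactically illegal
No form is phonotactically legal → 0.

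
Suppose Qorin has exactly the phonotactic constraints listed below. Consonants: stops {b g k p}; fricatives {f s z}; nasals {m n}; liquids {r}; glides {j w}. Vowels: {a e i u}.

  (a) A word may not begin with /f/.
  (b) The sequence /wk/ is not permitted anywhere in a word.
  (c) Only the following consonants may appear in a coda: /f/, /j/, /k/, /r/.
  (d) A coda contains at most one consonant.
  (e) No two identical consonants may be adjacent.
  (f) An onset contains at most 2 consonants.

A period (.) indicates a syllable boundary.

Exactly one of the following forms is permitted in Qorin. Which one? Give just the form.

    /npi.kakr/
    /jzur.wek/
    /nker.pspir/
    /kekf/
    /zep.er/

/npi.kakr/ — violates constraint (d): syllable 2 coda /kr/ has 2 consonants (> 1) → not permitted
/jzur.wek/ — σ1 onset /jz/ (2C), coda /r/ ok; σ2 onset /w/, coda /k/ ok → permitted
/nker.pspir/ — violates constraint (f): syllable 2 onset /psp/ has 3 consonants (> 2) → not permitted
/kekf/ — violates constraint (d): syllable 1 coda /kf/ has 2 consonants (> 1) → not permitted
/zep.er/ — violates constraint (c): syllable 1 coda contains /p/, which is not a licensed coda consonant → not permitted

/jzur.wek/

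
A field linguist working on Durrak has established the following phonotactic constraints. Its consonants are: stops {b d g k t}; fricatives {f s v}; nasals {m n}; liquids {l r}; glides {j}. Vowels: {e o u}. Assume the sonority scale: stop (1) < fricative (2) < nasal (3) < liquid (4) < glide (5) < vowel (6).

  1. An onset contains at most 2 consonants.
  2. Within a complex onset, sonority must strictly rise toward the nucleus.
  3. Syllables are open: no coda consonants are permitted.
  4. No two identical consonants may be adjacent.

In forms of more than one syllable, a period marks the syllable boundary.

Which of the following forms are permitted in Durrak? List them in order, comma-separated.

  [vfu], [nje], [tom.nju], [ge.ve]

[vfu] — violates constraint 2: syllable 1 onset /vf/: /v/ (fricative, 2) → /f/ (fricative, 2) does not rise → not permitted
[nje] — σ1 onset /nj/ (3→5 rises), coda /∅/ ok → permitted
[tom.nju] — violates constraint 3: syllable 1 coda /m/ has 1 consonant (> 0) → not permitted
[ge.ve] — σ1 onset /g/, coda /∅/ ok; σ2 onset /v/, coda /∅/ ok → permitted

[nje], [ge.ve]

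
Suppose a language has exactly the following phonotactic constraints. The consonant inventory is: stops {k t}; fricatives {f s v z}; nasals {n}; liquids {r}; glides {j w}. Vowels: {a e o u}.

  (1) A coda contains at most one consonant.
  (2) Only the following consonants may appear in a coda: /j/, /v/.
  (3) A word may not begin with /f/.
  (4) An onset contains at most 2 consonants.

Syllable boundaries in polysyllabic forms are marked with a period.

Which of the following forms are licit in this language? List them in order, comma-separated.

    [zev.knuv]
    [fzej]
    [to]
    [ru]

[zev.knuv], [to], [ru]

[zev.knuv] — σ1 onset /z/, coda /v/ ok; σ2 onset /kn/ (2C), coda /v/ ok → licit
[fzej] — violates constraint 3: word begins with /f/ → illicit
[to] — σ1 onset /t/, coda /∅/ ok → licit
[ru] — σ1 onset /r/, coda /∅/ ok → licit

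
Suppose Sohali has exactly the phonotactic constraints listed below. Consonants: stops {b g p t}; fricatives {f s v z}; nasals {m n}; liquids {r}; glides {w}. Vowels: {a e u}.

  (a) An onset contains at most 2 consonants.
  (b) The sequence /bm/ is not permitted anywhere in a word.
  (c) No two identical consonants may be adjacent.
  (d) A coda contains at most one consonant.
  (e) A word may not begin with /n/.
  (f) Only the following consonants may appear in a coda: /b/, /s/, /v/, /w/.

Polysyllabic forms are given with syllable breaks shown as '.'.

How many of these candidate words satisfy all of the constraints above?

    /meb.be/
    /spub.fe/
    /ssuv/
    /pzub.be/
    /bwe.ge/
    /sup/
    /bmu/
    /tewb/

2

/meb.be/ — violates constraint (c): adjacent identical consonants /bb/ → illicit
/spub.fe/ — σ1 onset /sp/ (2C), coda /b/ ok; σ2 onset /f/, coda /∅/ ok → licit
/ssuv/ — violates constraint (c): adjacent identical consonants /ss/ → illicit
/pzub.be/ — violates constraint (c): adjacent identical consonants /bb/ → illicit
/bwe.ge/ — σ1 onset /bw/ (2C), coda /∅/ ok; σ2 onset /g/, coda /∅/ ok → licit
/sup/ — violates constraint (f): syllable 1 coda contains /p/, which is not a licensed coda consonant → illicit
/bmu/ — violates constraint (b): contains banned sequence /bm/ → illicit
/tewb/ — violates constraint (d): syllable 1 coda /wb/ has 2 consonants (> 1) → illicit
Licit: /spub.fe/, /bwe.ge/ → 2.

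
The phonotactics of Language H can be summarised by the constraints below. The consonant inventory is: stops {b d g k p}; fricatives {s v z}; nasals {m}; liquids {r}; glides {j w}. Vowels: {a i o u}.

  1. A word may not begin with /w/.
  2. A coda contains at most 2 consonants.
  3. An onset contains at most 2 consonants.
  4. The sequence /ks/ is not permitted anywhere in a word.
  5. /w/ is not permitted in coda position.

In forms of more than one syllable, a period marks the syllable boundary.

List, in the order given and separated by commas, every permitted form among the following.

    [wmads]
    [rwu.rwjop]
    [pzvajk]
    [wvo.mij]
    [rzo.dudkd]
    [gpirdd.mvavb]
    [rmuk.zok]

[wmads] — violates constraint 1: word begins with /w/ → not permitted
[rwu.rwjop] — violates constraint 3: syllable 2 onset /rwj/ has 3 consonants (> 2) → not permitted
[pzvajk] — violates constraint 3: syllable 1 onset /pzv/ has 3 consonants (> 2) → not permitted
[wvo.mij] — violates constraint 1: word begins with /w/ → not permitted
[rzo.dudkd] — violates constraint 2: syllable 2 coda /dkd/ has 3 consonants (> 2) → not permitted
[gpirdd.mvavb] — violates constraint 2: syllable 1 coda /rdd/ has 3 consonants (> 2) → not permitted
[rmuk.zok] — σ1 onset /rm/ (2C), coda /k/ ok; σ2 onset /z/, coda /k/ ok → permitted

[rmuk.zok]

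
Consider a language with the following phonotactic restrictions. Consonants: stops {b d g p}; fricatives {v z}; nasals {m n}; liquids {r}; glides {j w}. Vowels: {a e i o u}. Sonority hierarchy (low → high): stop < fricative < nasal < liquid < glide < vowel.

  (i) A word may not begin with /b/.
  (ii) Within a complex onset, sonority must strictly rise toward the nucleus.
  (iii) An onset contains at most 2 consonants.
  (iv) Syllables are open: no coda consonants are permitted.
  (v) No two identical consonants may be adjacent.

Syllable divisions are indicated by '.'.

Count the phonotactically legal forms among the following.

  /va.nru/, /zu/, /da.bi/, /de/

4

/va.nru/ — σ1 onset /v/, coda /∅/ ok; σ2 onset /nr/ (3→4 rises), coda /∅/ ok → phonotactically legal
/zu/ — σ1 onset /z/, coda /∅/ ok → phonotactically legal
/da.bi/ — σ1 onset /d/, coda /∅/ ok; σ2 onset /b/, coda /∅/ ok → phonotactically legal
/de/ — σ1 onset /d/, coda /∅/ ok → phonotactically legal
Phonotactically legal: /va.nru/, /zu/, /da.bi/, /de/ → 4.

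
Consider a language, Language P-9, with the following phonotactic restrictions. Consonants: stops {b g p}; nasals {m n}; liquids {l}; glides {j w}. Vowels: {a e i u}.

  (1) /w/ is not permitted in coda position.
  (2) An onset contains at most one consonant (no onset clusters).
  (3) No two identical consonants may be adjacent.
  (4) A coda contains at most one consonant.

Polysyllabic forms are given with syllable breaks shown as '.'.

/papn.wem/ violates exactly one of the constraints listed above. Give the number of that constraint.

/papn.wem/: syllable 1 coda /pn/ has 2 consonants (> 1).
This is a violation of constraint 4: "A coda contains at most one consonant."
The remaining constraints (1, 2, 3) are satisfied.

4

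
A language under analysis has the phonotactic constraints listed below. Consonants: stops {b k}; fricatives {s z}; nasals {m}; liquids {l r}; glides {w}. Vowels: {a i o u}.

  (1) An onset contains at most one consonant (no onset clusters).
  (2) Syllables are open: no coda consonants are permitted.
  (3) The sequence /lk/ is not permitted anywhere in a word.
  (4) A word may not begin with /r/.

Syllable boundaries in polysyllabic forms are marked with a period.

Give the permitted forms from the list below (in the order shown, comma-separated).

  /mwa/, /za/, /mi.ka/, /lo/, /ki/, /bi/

/mwa/ — violates constraint 1: syllable 1 onset /mw/ has 2 consonants (> 1) → not permitted
/za/ — σ1 onset /z/, coda /∅/ ok → permitted
/mi.ka/ — σ1 onset /m/, coda /∅/ ok; σ2 onset /k/, coda /∅/ ok → permitted
/lo/ — σ1 onset /l/, coda /∅/ ok → permitted
/ki/ — σ1 onset /k/, coda /∅/ ok → permitted
/bi/ — σ1 onset /b/, coda /∅/ ok → permitted

/za/, /mi.ka/, /lo/, /ki/, /bi/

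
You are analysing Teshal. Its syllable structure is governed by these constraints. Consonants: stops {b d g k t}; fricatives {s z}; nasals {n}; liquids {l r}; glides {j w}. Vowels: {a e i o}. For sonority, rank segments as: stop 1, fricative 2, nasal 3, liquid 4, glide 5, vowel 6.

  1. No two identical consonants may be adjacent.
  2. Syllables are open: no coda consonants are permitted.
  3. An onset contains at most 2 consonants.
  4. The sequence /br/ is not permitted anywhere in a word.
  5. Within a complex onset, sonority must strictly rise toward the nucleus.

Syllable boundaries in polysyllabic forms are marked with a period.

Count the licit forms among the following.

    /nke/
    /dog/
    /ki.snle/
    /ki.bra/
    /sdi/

0

/nke/ — violates constraint 5: syllable 1 onset /nk/: /n/ (nasal, 3) → /k/ (stop, 1) does not rise → illicit
/dog/ — violates constraint 2: syllable 1 coda /g/ has 1 consonant (> 0) → illicit
/ki.snle/ — violates constraint 3: syllable 2 onset /snl/ has 3 consonants (> 2) → illicit
/ki.bra/ — violates constraint 4: contains banned sequence /br/ → illicit
/sdi/ — violates constraint 5: syllable 1 onset /sd/: /s/ (fricative, 2) → /d/ (stop, 1) does not rise → illicit
No form is licit → 0.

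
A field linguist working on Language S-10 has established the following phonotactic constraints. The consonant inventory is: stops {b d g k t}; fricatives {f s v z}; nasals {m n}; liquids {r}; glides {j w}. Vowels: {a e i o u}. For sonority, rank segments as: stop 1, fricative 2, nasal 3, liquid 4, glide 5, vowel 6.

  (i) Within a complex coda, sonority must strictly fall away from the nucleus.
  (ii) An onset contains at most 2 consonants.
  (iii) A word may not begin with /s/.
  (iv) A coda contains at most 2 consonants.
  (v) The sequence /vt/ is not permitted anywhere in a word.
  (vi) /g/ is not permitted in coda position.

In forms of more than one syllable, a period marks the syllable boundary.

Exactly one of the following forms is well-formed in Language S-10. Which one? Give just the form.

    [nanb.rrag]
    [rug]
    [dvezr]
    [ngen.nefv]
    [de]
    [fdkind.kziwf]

[de]

[nanb.rrag] — violates constraint (vi): syllable 2 coda contains /g/ → ill-formed
[rug] — violates constraint (vi): syllable 1 coda contains /g/ → ill-formed
[dvezr] — violates constraint (i): syllable 1 coda /zr/: /z/ (fricative, 2) → /r/ (liquid, 4) does not fall → ill-formed
[ngen.nefv] — violates constraint (i): syllable 2 coda /fv/: /f/ (fricative, 2) → /v/ (fricative, 2) does not fall → ill-formed
[de] — σ1 onset /d/, coda /∅/ ok → well-formed
[fdkind.kziwf] — violates constraint (ii): syllable 1 onset /fdk/ has 3 consonants (> 2) → ill-formed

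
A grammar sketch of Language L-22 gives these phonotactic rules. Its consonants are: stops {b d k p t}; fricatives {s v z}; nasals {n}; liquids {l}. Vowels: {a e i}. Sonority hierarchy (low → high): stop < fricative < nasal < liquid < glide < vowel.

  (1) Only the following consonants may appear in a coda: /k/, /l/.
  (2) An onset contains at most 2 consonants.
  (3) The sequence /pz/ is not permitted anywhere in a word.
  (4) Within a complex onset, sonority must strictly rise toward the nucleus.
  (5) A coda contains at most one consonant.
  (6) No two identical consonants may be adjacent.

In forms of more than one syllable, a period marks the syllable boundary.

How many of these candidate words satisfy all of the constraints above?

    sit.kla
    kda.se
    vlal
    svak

1

sit.kla — violates constraint 1: syllable 1 coda contains /t/, which is not a licensed coda consonant → phonotactically illegal
kda.se — violates constraint 4: syllable 1 onset /kd/: /k/ (stop, 1) → /d/ (stop, 1) does not rise → phonotactically illegal
vlal — σ1 onset /vl/ (2→4 rises), coda /l/ ok → phonotactically legal
svak — violates constraint 4: syllable 1 onset /sv/: /s/ (fricative, 2) → /v/ (fricative, 2) does not rise → phonotactically illegal
Phonotactically legal: vlal → 1.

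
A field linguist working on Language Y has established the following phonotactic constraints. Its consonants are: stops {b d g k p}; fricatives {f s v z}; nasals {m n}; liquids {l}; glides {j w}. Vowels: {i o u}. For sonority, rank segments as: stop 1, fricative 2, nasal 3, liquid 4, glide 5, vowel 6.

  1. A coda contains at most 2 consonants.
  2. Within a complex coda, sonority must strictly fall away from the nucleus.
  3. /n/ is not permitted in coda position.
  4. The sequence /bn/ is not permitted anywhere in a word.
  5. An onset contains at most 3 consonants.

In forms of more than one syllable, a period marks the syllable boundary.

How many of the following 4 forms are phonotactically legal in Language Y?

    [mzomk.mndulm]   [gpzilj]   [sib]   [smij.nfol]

[mzomk.mndulm] — σ1 onset /mz/ (2C), coda /mk/ (3→1 falls) ok; σ2 onset /mnd/ (3C), coda /lm/ (4→3 falls) ok → phonotactically legal
[gpzilj] — violates constraint 2: syllable 1 coda /lj/: /l/ (liquid, 4) → /j/ (glide, 5) does not fall → phonotactically illegal
[sib] — σ1 onset /s/, coda /b/ ok → phonotactically legal
[smij.nfol] — σ1 onset /sm/ (2C), coda /j/ ok; σ2 onset /nf/ (2C), coda /l/ ok → phonotactically legal
Phonotactically legal: [mzomk.mndulm], [sib], [smij.nfol] → 3.

3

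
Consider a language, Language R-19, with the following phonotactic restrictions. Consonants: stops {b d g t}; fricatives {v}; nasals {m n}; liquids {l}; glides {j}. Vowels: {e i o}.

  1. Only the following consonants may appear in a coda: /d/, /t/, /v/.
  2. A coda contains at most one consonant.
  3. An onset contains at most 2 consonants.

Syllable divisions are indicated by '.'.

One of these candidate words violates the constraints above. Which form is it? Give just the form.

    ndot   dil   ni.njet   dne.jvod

ndot — σ1 onset /nd/ (2C), coda /t/ ok → phonotactically legal
dil — violates constraint 1: syllable 1 coda contains /l/, which is not a licensed coda consonant → phonotactically illegal
ni.njet — σ1 onset /n/, coda /∅/ ok; σ2 onset /nj/ (2C), coda /t/ ok → phonotactically legal
dne.jvod — σ1 onset /dn/ (2C), coda /∅/ ok; σ2 onset /jv/ (2C), coda /d/ ok → phonotactically legal

dil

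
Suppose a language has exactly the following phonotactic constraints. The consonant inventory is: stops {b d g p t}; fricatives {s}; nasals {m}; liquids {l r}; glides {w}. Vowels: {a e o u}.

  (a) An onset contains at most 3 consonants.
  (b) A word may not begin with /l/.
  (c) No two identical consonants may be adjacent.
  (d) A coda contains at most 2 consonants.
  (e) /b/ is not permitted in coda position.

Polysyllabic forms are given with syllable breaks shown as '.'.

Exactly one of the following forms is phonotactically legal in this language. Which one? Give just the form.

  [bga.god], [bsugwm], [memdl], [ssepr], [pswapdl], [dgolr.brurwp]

[bga.god]

[bga.god] — σ1 onset /bg/ (2C), coda /∅/ ok; σ2 onset /g/, coda /d/ ok → phonotactically legal
[bsugwm] — violates constraint (d): syllable 1 coda /gwm/ has 3 consonants (> 2) → phonotactically illegal
[memdl] — violates constraint (d): syllable 1 coda /mdl/ has 3 consonants (> 2) → phonotactically illegal
[ssepr] — violates constraint (c): adjacent identical consonants /ss/ → phonotactically illegal
[pswapdl] — violates constraint (d): syllable 1 coda /pdl/ has 3 consonants (> 2) → phonotactically illegal
[dgolr.brurwp] — violates constraint (d): syllable 2 coda /rwp/ has 3 consonants (> 2) → phonotactically illegal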